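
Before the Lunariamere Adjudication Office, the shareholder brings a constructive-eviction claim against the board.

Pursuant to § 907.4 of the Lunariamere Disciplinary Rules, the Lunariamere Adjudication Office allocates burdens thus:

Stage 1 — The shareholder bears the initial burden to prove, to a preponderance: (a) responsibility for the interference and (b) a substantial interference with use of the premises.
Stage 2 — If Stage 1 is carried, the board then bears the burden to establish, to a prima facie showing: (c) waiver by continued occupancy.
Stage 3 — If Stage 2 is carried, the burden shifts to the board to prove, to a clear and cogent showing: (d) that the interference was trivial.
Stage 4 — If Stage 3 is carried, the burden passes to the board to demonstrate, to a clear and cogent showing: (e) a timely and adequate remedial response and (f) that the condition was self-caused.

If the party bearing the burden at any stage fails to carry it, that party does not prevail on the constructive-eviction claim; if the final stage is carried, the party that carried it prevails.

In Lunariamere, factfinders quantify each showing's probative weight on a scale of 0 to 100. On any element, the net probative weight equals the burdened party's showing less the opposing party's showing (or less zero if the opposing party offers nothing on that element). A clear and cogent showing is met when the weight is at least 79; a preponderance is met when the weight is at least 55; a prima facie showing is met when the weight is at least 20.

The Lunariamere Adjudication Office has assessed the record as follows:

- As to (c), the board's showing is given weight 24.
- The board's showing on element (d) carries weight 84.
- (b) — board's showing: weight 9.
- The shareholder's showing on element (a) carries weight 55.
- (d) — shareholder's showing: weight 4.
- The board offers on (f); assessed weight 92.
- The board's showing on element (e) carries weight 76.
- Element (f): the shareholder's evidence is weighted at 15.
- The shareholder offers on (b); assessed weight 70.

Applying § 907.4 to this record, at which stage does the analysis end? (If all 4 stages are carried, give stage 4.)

stage 4

Stage 1 (shareholder, a preponderance, weight is at least 55): (a) 55 ≥ 55 — meets; (b) net 70−9=61 ≥ 55 — meets.
  Stage 1 carried; the burden shifts to the board.
Stage 2 (board, a prima facie showing, weight is at least 20): (c) 24 ≥ 20 — meets.
  Stage 2 carried; the burden remains with the board.
Stage 3 (board, a clear and cogent showing, weight is at least 79): (d) net 84−4=80 ≥ 79 — meets.
  Stage 3 carried; the burden remains with the board.
Stage 4 (board, a clear and cogent showing, weight is at least 79): (e) 76 < 79 — fails; (f) net 92−15=77 < 79 — fails.
  The board does not carry Stage 4.
The analysis ends at Stage 4; the shareholder prevails.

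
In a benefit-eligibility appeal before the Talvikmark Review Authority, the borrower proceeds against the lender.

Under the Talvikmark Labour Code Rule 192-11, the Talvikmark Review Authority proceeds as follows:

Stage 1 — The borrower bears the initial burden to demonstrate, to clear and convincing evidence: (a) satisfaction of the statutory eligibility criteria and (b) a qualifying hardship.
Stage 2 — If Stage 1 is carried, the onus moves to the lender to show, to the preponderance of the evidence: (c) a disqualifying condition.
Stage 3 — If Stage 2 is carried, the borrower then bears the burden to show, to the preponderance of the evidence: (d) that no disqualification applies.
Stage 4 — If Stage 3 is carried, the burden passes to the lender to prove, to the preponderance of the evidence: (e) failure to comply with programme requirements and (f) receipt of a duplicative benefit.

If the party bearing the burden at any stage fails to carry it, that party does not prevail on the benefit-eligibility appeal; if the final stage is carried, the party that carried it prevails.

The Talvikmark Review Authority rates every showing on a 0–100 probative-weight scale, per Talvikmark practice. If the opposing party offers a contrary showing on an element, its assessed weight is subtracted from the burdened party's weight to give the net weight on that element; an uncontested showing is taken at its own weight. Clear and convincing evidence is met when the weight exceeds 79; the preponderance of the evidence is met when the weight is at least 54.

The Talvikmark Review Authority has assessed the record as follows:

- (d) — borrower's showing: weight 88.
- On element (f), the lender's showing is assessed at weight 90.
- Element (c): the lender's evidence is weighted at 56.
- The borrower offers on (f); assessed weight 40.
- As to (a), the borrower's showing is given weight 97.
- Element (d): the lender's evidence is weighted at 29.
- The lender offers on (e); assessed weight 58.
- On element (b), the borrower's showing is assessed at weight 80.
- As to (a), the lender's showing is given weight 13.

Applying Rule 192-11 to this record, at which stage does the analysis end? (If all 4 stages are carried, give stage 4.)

At Stage 1 the borrower must meet clear and convincing evidence (weight exceeds 79): on (a) the weight is 97 less the opposing 13 gives net 84, > 79, so (a) meets the standard; on (b) the weight is 80, > 79, so (b) meets the standard.
  Stage 1 is satisfied; the onus moves to the lender.
At Stage 2 the lender must meet the preponderance of the evidence (weight is at least 54): on (c) the weight is 56, ≥ 54, so (c) meets the standard.
  Stage 2 is satisfied; the onus moves to the borrower.
At Stage 3 the borrower must meet the preponderance of the evidence (weight is at least 54): on (d) the weight is 88 less the opposing 29 gives net 59, which does reach 54, so (d) meets the standard.
  Stage 3 carried; the burden shifts to the lender.
At Stage 4 the lender must meet the preponderance of the evidence (weight is at least 54): on (e) the weight is 58, which does reach 54, so (e) meets the standard; on (f) the weight is 90 less the opposing 40 gives net 50, which does not reach 54, so (f) does not meet the standard.
  Stage 4 not carried; the lender fails its burden.
The analysis ends at Stage 4; the borrower prevails.

stage 4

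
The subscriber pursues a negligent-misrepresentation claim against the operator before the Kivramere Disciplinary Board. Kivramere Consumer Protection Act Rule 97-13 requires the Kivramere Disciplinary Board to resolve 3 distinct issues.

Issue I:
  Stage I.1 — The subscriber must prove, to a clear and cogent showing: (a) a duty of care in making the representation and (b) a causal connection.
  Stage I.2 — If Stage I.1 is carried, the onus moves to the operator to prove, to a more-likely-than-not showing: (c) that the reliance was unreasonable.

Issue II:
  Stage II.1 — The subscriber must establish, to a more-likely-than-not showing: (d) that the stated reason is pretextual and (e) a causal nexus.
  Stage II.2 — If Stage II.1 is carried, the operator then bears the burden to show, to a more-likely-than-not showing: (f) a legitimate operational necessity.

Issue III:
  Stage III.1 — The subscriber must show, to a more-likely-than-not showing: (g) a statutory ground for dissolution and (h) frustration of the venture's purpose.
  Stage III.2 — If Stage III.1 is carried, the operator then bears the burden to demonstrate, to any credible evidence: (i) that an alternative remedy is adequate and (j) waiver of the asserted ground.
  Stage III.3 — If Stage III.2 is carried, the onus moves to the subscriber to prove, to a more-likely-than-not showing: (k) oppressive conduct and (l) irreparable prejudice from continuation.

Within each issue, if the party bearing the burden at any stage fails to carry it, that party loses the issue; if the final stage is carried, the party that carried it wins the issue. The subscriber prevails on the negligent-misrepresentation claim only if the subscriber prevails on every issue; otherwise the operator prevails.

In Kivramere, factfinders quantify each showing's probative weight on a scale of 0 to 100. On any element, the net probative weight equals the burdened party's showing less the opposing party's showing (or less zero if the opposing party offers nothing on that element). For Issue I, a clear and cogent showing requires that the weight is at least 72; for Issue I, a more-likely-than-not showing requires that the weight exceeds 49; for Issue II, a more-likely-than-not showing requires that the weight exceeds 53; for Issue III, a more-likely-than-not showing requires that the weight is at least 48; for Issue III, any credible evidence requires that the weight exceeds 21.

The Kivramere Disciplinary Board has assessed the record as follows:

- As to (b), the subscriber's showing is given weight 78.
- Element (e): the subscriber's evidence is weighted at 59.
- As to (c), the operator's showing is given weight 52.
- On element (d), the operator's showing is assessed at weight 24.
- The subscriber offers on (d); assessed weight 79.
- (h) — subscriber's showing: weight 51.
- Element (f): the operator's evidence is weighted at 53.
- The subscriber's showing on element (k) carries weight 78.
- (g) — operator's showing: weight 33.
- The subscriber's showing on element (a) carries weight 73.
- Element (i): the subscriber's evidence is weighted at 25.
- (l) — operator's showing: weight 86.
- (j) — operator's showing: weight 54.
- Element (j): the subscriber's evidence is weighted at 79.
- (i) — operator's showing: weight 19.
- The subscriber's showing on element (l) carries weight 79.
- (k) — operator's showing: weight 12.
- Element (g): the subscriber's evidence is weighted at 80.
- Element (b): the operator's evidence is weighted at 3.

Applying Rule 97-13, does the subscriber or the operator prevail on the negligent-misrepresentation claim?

operator

— Issue I —
Stage I.1 — burden on subscriber; standard: a clear and cogent showing (weight is at least 72).
    (a): 73 ≥ 72 [met]
    (b): 78 − 3 = 75 ≥ 72 [met]
  Stage I.1 is satisfied; the onus moves to the operator.
Stage I.2 — burden on operator; standard: a more-likely-than-not showing (weight exceeds 49).
    (c): 52 > 49 [met]
  Stage I.2 carried; the final stage is satisfied.
Every stage carried; the operator prevails on this issue.
— Issue II —
Stage II.1 — burden on subscriber; standard: a more-likely-than-not showing (weight exceeds 53).
    (d): 79 − 24 = 55 > 53 [met]
    (e): 59 > 53 [met]
  The subscriber carries Stage II.1; the operator now bears the burden.
Stage II.2 — burden on operator; standard: a more-likely-than-not showing (weight exceeds 53).
    (f): 53 ≤ 53 [not met]
  Stage II.2 not carried; the operator fails its burden.
The subscriber prevails on this issue.
— Issue III —
Stage III.1 (subscriber, a more-likely-than-not showing, weight is at least 48): (g) net 80−33=47 < 48 — fails; (h) 51 ≥ 48 — meets.
  Stage III.1 not carried; the subscriber fails its burden.
So the operator prevails on this issue.
Per-issue: Issue I → operator; Issue II → subscriber; Issue III → operator. The subscriber must prevail on every issue; overall, the operator prevails.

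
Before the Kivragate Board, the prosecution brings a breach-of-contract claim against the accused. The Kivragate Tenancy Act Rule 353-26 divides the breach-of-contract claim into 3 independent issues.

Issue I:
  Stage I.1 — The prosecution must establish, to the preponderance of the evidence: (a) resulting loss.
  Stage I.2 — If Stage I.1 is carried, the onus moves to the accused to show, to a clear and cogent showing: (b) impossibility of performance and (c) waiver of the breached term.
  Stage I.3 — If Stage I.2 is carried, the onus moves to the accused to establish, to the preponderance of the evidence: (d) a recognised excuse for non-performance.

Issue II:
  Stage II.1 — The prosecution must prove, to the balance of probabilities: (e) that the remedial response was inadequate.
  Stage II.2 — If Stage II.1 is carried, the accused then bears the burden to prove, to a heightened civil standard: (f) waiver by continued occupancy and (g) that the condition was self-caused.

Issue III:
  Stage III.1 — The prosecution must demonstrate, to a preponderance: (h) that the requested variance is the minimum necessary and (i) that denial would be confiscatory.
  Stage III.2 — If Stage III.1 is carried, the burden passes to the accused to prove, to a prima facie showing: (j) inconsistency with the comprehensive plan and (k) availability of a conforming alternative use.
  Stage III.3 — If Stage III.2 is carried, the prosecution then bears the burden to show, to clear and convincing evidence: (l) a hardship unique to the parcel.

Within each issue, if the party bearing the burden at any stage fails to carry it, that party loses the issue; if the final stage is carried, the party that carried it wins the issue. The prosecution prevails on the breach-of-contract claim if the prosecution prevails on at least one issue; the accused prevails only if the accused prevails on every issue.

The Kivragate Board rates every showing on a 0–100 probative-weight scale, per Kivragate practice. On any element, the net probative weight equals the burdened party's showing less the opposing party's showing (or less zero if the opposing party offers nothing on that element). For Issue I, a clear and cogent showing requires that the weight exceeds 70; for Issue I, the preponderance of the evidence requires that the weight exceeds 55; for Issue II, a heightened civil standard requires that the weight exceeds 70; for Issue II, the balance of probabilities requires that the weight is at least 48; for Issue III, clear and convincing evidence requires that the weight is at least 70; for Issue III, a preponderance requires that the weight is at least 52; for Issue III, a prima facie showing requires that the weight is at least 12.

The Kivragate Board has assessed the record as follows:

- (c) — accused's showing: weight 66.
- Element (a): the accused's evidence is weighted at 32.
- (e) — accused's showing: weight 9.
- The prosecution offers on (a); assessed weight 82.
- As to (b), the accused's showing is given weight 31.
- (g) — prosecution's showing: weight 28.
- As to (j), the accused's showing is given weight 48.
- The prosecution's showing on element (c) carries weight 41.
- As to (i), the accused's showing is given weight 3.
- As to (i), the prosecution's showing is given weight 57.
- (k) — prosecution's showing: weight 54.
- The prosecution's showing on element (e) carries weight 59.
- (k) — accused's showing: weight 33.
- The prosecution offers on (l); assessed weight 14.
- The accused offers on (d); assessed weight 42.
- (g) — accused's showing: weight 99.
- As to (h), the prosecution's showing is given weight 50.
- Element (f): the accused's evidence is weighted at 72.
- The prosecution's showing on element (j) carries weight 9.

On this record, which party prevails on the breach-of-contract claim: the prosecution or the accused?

accused

— Issue I —
Stage I.1 (prosecution, the preponderance of the evidence, weight exceeds 55): (a) net 82−32=50 ≤ 55 — fails.
  Stage I.1 not carried; the prosecution fails its burden.
The analysis ends at Stage I.1; the accused prevails on this issue.
— Issue II —
Stage II.1 (prosecution, the balance of probabilities, weight is at least 48): (e) net 59−9=50 ≥ 48 — meets.
  Stage II.1 is satisfied; the onus moves to the accused.
Stage II.2 (accused, a heightened civil standard, weight exceeds 70): (f) 72 > 70 — meets; (g) net 99−28=71 > 70 — meets.
  All elements met at the final stage.
Every stage carried; the accused prevails on this issue.
— Issue III —
Stage III.1 (prosecution, a preponderance, weight is at least 52): (h) 50 < 52 — fails; (i) net 57−3=54 ≥ 52 — meets.
  Stage III.1 not carried; the prosecution fails its burden.
So the accused prevails on this issue.
Per-issue: Issue I → accused; Issue II → accused; Issue III → accused. The prosecution must prevail on at least one issue; overall, the accused prevails.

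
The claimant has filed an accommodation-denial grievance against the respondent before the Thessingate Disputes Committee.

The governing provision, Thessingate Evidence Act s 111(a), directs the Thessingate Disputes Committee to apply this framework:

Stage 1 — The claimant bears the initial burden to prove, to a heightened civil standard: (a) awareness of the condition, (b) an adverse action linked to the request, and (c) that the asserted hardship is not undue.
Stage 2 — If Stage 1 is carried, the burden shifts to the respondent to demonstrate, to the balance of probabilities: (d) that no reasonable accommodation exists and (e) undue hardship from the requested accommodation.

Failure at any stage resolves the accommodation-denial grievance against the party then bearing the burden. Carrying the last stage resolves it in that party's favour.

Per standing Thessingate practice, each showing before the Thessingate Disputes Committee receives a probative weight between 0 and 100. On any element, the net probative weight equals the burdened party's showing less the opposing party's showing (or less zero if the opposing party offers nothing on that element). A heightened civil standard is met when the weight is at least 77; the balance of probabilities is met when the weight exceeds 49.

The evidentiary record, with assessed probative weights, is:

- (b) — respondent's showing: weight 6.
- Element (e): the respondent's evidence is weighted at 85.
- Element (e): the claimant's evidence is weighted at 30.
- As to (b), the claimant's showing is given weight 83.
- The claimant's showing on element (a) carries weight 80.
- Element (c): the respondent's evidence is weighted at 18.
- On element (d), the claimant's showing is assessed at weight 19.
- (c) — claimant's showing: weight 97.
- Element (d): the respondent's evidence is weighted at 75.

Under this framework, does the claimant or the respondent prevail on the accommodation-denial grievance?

Stage 1 (claimant, a heightened civil standard, weight is at least 77): (a) 80 ≥ 77 — meets; (b) net 83−6=77 ≥ 77 — meets; (c) net 97−18=79 ≥ 77 — meets.
  Stage 1 is satisfied; the onus moves to the respondent.
Stage 2 (respondent, the balance of probabilities, weight exceeds 49): (d) net 75−19=56 > 49 — meets; (e) net 85−30=55 > 49 — meets.
  All elements met at the final stage.
With every stage satisfied, the respondent prevails.

respondent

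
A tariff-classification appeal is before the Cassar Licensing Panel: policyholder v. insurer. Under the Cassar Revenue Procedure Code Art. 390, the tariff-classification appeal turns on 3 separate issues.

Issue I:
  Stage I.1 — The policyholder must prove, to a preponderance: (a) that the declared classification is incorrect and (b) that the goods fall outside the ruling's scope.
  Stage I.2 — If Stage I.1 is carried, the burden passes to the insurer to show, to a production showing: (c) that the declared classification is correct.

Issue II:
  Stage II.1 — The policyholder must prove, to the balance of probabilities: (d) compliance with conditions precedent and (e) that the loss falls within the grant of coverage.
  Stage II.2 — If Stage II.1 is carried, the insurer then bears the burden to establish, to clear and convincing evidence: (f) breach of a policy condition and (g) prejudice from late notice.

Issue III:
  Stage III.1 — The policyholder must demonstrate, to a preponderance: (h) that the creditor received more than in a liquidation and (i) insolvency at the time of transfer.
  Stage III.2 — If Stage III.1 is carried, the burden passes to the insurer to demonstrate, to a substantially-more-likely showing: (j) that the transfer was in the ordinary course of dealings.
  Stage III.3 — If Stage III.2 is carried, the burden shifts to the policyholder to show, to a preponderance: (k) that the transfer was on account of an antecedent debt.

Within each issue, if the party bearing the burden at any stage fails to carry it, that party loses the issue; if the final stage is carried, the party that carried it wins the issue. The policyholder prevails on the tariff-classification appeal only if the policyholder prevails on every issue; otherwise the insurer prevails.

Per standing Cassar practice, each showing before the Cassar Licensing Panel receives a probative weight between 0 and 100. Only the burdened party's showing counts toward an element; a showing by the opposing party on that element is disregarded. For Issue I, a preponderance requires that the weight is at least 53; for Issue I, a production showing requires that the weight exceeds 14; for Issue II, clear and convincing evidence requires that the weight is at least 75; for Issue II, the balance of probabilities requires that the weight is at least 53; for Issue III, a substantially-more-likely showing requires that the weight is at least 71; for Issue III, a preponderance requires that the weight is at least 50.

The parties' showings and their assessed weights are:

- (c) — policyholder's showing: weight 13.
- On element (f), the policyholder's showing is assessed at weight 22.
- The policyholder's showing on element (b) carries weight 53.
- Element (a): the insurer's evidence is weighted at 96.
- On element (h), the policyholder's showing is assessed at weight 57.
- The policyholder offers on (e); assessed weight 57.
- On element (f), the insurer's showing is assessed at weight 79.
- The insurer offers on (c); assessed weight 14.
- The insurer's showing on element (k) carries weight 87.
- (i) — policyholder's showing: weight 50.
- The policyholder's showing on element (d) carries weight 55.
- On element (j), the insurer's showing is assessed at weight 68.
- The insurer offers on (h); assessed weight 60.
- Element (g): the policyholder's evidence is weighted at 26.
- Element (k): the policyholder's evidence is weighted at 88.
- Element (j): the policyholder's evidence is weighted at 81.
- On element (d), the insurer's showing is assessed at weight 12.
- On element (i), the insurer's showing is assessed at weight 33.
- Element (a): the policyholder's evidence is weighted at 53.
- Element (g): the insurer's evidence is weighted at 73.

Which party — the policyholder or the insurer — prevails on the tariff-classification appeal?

policyholder

— Issue I —
Stage I.1 — burden on policyholder; standard: a preponderance (weight is at least 53).
    (a): 53 (insurer's 96 disregarded) ≥ 53 [met]
    (b): 53 ≥ 53 [met]
  The policyholder carries Stage I.1; the insurer now bears the burden.
Stage I.2 — burden on insurer; standard: a production showing (weight exceeds 14).
    (c): 14 (policyholder's 13 disregarded) ≤ 14 [not met]
  The insurer does not carry Stage I.2.
The analysis ends at Stage I.2; the policyholder prevails on this issue.
— Issue II —
At Stage II.1 the policyholder must meet the balance of probabilities (weight is at least 53): on (d) the weight is 55 (the insurer's 12 is given no effect), ≥ 53, so (d) meets the standard; on (e) the weight is 57, which does reach 53, so (e) meets the standard.
  All elements met. The burden passes to the insurer.
At Stage II.2 the insurer must meet clear and convincing evidence (weight is at least 75): on (f) the weight is 79 (the policyholder's 22 is given no effect), which does reach 75, so (f) meets the standard; on (g) the weight is 73 (the policyholder's 26 is given no effect), which does not reach 75, so (g) does not meet the standard.
  Stage II.2 not carried; the insurer fails its burden.
So the policyholder prevails on this issue.
— Issue III —
Stage III.1 (policyholder, a preponderance, weight is at least 50): (h) 57 (insurer's 60 disregarded) ≥ 50 — meets; (i) 50 (insurer's 33 disregarded) ≥ 50 — meets.
  Stage III.1 is satisfied; the onus moves to the insurer.
Stage III.2 (insurer, a substantially-more-likely showing, weight is at least 71): (j) 68 (policyholder's 81 disregarded) < 71 — fails.
  Stage III.2 not carried; the insurer fails its burden.
The policyholder prevails on this issue.
Per-issue: Issue I → policyholder; Issue II → policyholder; Issue III → policyholder. The policyholder must prevail on every issue; overall, the policyholder prevails.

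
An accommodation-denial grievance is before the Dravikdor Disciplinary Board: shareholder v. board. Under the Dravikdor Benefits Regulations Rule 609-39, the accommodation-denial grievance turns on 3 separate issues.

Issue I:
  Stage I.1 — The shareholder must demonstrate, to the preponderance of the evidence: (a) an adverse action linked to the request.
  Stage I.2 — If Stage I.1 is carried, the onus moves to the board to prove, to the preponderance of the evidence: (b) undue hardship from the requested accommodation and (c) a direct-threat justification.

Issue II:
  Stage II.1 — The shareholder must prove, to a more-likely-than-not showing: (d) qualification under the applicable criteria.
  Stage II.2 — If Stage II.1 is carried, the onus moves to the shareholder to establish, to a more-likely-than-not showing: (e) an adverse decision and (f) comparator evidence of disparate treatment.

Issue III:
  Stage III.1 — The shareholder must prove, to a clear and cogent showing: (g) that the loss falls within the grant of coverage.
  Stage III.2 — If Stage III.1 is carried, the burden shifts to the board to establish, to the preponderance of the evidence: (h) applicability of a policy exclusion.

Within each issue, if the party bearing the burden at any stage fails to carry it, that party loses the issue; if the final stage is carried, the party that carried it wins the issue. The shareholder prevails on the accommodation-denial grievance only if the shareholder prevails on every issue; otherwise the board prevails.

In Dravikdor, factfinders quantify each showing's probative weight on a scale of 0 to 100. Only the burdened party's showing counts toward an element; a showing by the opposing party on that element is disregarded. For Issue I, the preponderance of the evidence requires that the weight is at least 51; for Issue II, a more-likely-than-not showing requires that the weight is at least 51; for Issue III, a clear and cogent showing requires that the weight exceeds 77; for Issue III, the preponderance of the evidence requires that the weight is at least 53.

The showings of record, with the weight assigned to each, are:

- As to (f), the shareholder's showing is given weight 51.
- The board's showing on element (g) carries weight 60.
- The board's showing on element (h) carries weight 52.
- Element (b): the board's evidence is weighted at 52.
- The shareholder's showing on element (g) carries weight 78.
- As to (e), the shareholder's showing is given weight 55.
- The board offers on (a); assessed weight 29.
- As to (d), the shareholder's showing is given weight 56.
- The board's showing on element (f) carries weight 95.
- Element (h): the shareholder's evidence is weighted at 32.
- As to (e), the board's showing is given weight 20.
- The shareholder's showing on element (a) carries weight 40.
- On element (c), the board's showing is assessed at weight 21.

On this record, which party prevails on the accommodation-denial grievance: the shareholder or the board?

board

— Issue I —
Stage I.1 — burden on shareholder; standard: the preponderance of the evidence (weight is at least 51).
    (a): 40 (board's 29 disregarded) < 51 [not met]
  Not every element is met, so the shareholder fails to carry Stage I.1.
The board prevails on this issue.
— Issue II —
At Stage II.1 the shareholder must meet a more-likely-than-not showing (weight is at least 51): on (d) the weight is 56, which does reach 51, so (d) meets the standard.
  All elements met. The shareholder retains the burden for Stage II.2.
At Stage II.2 the shareholder must meet a more-likely-than-not showing (weight is at least 51): on (e) the weight is 55 (the board's 20 is given no effect), which does reach 51, so (e) meets the standard; on (f) the weight is 51 (the board's 95 is given no effect), which does reach 51, so (f) meets the standard.
  The shareholder carries the last stage.
With every stage satisfied, the shareholder prevails on this issue.
— Issue III —
Stage III.1 (shareholder, a clear and cogent showing, weight exceeds 77): (g) 78 (board's 60 disregarded) > 77 — meets.
  Stage III.1 is satisfied; the onus moves to the board.
Stage III.2 (board, the preponderance of the evidence, weight is at least 53): (h) 52 (shareholder's 32 disregarded) < 53 — fails.
  Not every element is met, so the board fails to carry Stage III.2.
The shareholder prevails on this issue.
Per-issue: Issue I → board; Issue II → shareholder; Issue III → shareholder. The shareholder must prevail on every issue; overall, the board prevails.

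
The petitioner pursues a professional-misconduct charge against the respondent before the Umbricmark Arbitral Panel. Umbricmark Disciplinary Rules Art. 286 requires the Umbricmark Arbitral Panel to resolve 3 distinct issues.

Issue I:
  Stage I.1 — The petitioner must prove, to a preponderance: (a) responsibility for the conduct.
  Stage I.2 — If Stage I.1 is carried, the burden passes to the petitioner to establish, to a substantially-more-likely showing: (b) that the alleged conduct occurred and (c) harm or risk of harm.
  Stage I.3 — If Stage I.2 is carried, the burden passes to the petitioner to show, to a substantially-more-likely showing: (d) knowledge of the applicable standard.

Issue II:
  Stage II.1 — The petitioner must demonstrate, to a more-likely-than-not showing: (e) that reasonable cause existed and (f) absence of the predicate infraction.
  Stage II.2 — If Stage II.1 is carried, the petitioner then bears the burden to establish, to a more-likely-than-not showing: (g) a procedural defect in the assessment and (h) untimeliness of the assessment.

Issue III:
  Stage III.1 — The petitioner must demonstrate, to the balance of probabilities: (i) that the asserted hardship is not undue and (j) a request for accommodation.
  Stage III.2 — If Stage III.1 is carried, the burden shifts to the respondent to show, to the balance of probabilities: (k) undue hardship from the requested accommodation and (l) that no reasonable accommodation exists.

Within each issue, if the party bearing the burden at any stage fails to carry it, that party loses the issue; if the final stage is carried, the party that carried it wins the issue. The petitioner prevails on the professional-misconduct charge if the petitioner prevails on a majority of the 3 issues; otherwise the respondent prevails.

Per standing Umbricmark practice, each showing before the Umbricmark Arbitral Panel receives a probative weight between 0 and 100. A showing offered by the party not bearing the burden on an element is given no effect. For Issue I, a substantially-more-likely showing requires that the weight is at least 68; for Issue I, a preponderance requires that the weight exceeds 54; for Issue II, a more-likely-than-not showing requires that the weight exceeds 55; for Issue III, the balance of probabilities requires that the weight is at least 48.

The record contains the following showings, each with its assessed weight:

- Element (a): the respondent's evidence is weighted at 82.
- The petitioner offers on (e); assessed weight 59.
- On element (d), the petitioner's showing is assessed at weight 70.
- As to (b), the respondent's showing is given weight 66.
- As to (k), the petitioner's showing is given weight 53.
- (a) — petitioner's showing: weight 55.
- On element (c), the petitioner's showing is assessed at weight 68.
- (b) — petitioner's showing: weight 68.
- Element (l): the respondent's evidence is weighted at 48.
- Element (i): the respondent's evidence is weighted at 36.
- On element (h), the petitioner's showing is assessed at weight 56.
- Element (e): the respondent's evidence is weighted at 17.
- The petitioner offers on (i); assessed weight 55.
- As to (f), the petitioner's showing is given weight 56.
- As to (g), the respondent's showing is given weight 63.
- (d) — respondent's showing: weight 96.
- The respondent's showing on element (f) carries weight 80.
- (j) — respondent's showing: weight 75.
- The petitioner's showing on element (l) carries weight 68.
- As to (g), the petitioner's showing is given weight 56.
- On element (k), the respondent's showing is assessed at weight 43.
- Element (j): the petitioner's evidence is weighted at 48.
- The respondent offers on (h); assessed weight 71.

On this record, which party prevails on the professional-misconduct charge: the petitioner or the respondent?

— Issue I —
Stage I.1 (petitioner, a preponderance, weight exceeds 54): (a) 55 (respondent's 82 disregarded) > 54 — meets.
  Stage I.1 is satisfied; the petitioner continues to bear the burden.
Stage I.2 (petitioner, a substantially-more-likely showing, weight is at least 68): (b) 68 (respondent's 66 disregarded) ≥ 68 — meets; (c) 68 ≥ 68 — meets.
  Stage I.2 carried; the burden remains with the petitioner.
Stage I.3 (petitioner, a substantially-more-likely showing, weight is at least 68): (d) 70 (respondent's 96 disregarded) ≥ 68 — meets.
  The petitioner carries the last stage.
With every stage satisfied, the petitioner prevails on this issue.
— Issue II —
At Stage II.1 the petitioner must meet a more-likely-than-not showing (weight exceeds 55): on (e) the weight is 59 (the respondent's 17 is given no effect), > 55, so (e) meets the standard; on (f) the weight is 56 (the respondent's 80 is given no effect), > 55, so (f) meets the standard.
  All elements met. The petitioner retains the burden for Stage II.2.
At Stage II.2 the petitioner must meet a more-likely-than-not showing (weight exceeds 55): on (g) the weight is 56 (the respondent's 63 is given no effect), which does exceed 55, so (g) meets the standard; on (h) the weight is 56 (the respondent's 71 is given no effect), > 55, so (h) meets the standard.
  The petitioner carries the last stage.
All stages carried — the petitioner prevails on this issue.
— Issue III —
Stage III.1 (petitioner, the balance of probabilities, weight is at least 48): (i) 55 (respondent's 36 disregarded) ≥ 48 — meets; (j) 48 (respondent's 75 disregarded) ≥ 48 — meets.
  Stage III.1 carried; the burden shifts to the respondent.
Stage III.2 (respondent, the balance of probabilities, weight is at least 48): (k) 43 (petitioner's 53 disregarded) < 48 — fails; (l) 48 (petitioner's 68 disregarded) ≥ 48 — meets.
  Not every element is met, so the respondent fails to carry Stage III.2.
So the petitioner prevails on this issue.
Per-issue: Issue I → petitioner; Issue II → petitioner; Issue III → petitioner. The petitioner must prevail on a majority of issues; overall, the petitioner prevails.

petitioner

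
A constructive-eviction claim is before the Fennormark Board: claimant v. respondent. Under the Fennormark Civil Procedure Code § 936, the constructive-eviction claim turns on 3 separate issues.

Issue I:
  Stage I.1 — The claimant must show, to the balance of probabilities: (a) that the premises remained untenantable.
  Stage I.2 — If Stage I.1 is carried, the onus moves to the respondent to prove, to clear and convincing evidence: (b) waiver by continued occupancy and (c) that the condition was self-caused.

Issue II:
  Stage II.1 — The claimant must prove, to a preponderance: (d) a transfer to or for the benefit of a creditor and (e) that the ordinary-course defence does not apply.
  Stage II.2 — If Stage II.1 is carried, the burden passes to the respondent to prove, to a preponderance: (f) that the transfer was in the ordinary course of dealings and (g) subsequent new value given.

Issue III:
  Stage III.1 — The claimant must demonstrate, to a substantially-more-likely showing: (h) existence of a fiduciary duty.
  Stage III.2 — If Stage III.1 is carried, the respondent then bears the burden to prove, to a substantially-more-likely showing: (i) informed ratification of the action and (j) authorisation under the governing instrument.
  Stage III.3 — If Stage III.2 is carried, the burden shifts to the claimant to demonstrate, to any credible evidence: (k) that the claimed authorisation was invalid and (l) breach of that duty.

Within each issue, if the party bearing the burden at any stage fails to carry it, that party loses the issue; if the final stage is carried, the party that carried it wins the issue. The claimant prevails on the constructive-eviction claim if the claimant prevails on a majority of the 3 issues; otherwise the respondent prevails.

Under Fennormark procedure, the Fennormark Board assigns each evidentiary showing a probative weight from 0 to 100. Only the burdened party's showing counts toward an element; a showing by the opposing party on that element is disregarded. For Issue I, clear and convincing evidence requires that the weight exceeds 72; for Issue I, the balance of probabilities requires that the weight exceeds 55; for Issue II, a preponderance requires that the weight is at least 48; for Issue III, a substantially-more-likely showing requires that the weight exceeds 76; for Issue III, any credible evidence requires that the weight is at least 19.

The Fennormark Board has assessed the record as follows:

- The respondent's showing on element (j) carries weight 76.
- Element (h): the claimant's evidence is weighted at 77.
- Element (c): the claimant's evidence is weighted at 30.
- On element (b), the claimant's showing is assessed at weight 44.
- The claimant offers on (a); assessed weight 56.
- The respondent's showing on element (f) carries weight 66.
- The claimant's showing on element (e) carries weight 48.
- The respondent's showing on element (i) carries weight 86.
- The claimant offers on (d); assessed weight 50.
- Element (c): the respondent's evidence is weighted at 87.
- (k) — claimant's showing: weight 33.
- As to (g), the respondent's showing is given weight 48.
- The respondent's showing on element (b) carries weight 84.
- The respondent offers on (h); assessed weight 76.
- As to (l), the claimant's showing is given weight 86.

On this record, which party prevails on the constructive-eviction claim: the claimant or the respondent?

respondent

— Issue I —
At Stage I.1 the claimant must meet the balance of probabilities (weight exceeds 55): on (a) the weight is 56, > 55, so (a) meets the standard.
  All elements met. The burden passes to the respondent.
At Stage I.2 the respondent must meet clear and convincing evidence (weight exceeds 72): on (b) the weight is 84 (the claimant's 44 is given no effect), > 72, so (b) meets the standard; on (c) the weight is 87 (the claimant's 30 is given no effect), which does exceed 72, so (c) meets the standard.
  All elements met at the final stage.
With every stage satisfied, the respondent prevails on this issue.
— Issue II —
Stage II.1 — burden on claimant; standard: a preponderance (weight is at least 48).
    (d): 50 ≥ 48 [met]
    (e): 48 ≥ 48 [met]
  All elements met. The burden passes to the respondent.
Stage II.2 — burden on respondent; standard: a preponderance (weight is at least 48).
    (f): 66 ≥ 48 [met]
    (g): 48 ≥ 48 [met]
  Stage II.2 carried; the final stage is satisfied.
All stages carried — the respondent prevails on this issue.
— Issue III —
Stage III.1 — burden on claimant; standard: a substantially-more-likely showing (weight exceeds 76).
    (h): 77 (respondent's 76 disregarded) > 76 [met]
  All elements met. The burden passes to the respondent.
Stage III.2 — burden on respondent; standard: a substantially-more-likely showing (weight exceeds 76).
    (i): 86 > 76 [met]
    (j): 76 ≤ 76 [not met]
  Not every element is met, so the respondent fails to carry Stage III.2.
The claimant prevails on this issue.
Per-issue: Issue I → respondent; Issue II → respondent; Issue III → claimant. The claimant must prevail on a majority of issues; overall, the respondent prevails.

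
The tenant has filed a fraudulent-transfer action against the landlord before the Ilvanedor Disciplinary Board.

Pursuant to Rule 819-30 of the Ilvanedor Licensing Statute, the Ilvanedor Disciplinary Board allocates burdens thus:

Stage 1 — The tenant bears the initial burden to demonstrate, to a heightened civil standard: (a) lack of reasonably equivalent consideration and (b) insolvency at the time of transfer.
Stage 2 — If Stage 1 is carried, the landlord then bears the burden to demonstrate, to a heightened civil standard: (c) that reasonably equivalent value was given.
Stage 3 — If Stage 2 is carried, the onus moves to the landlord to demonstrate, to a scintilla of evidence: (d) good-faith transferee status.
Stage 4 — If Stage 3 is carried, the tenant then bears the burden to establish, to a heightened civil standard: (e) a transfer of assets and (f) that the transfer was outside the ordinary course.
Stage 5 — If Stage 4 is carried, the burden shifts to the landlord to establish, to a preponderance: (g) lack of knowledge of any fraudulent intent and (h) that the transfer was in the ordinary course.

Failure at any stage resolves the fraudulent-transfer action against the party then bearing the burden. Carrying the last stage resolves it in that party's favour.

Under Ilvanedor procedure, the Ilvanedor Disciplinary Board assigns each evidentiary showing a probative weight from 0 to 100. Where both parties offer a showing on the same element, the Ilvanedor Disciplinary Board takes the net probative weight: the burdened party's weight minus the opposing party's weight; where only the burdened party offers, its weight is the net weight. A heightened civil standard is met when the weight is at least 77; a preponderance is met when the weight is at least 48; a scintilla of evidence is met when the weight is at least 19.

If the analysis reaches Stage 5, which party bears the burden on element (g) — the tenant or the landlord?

landlord

Stage 5's rule assigns the burden to the landlord (to a preponderance).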